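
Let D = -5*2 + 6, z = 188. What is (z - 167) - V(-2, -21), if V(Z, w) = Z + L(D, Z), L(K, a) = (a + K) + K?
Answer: 33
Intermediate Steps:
D = -4 (D = -10 + 6 = -4)
L(K, a) = a + 2*K (L(K, a) = (K + a) + K = a + 2*K)
V(Z, w) = -8 + 2*Z (V(Z, w) = Z + (Z + 2*(-4)) = Z + (Z - 8) = Z + (-8 + Z) = -8 + 2*Z)
(z - 167) - V(-2, -21) = (188 - 167) - (-8 + 2*(-2)) = 21 - (-8 - 4) = 21 - 1*(-12) = 21 + 12 = 33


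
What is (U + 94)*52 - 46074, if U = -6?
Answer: -41498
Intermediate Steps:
(U + 94)*52 - 46074 = (-6 + 94)*52 - 46074 = 88*52 - 46074 = 4576 - 46074 = -41498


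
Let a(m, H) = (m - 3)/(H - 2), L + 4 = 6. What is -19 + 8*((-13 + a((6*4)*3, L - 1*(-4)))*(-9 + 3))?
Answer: -223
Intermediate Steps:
L = 2 (L = -4 + 6 = 2)
a(m, H) = (-3 + m)/(-2 + H)
-19 + 8*((-13 + a((6*4)*3, L - 1*(-4)))*(-9 + 3)) = -19 + 8*((-13 + (-3 + (6*4)*3)/(-2 + (2 - 1*(-4))))*(-9 + 3)) = -19 + 8*((-13 + (-3 + 24*3)/(-2 + (2 + 4)))*(-6)) = -19 + 8*((-13 + (-3 + 72)/(-2 + 6))*(-6)) = -19 + 8*((-13 + 69/4)*(-6)) = -19 + 8*((17/4)*(-6)) = -19 + 8*(-51/2) = -19 - 204 = -223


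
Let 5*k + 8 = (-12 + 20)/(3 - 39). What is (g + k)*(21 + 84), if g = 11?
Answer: 2947/3 ≈ 982.33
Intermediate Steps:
k = -74/45 (k = -8/5 + ((-12 + 20)/(3 - 39))/5 = -8/5 + (8/(-36))/5 = -8/5 + (8*(-1/36))/5 = -8/5 + (1/5)*(-2/9) = -8/5 - 2/45 = -74/45 ≈ -1.6444)
(g + k)*(21 + 84) = (11 - 74/45)*(21 + 84) = (421/45)*105 = 2947/3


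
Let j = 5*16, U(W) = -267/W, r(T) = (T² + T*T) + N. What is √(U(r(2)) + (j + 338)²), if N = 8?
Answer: √2795317/4 ≈ 417.98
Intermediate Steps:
r(T) = 8 + 2*T² (r(T) = (T² + T*T) + 8 = (T² + T²) + 8 = 2*T² + 8 = 8 + 2*T²)
j = 80
√(U(r(2)) + (j + 338)²) = √(-267/(8 + 2*2²) + (80 + 338)²) = √(-267/(8 + 2*4) + 418²) = √(-267/(8 + 8) + 174724) = √(-267/16 + 174724) = √(2795317/16) = √2795317/4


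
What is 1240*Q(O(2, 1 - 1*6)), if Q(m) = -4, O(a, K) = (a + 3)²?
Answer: -4960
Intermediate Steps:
O(a, K) = (3 + a)²
1240*Q(O(2, 1 - 1*6)) = 1240*(-4) = -4960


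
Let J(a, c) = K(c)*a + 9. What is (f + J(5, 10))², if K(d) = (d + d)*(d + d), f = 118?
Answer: 4524129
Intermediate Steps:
K(d) = 4*d² (K(d) = (2*d)*(2*d) = 4*d²)
J(a, c) = 9 + 4*a*c² (J(a, c) = (4*c²)*a + 9 = 4*a*c² + 9 = 9 + 4*a*c²)
(f + J(5, 10))² = (118 + (9 + 4*5*10²))² = (118 + (9 + 4*5*100))² = (118 + (9 + 2000))² = (118 + 2009)² = 2127² = 4524129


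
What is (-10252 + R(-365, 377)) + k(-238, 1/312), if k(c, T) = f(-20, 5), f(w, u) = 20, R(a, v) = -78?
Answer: -10310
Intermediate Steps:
k(c, T) = 20
(-10252 + R(-365, 377)) + k(-238, 1/312) = (-10252 - 78) + 20 = -10330 + 20 = -10310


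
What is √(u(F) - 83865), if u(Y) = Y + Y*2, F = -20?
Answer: 15*I*√373 ≈ 289.7*I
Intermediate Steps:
u(Y) = 3*Y (u(Y) = Y + 2*Y = 3*Y)
√(u(F) - 83865) = √(3*(-20) - 83865) = √(-60 - 83865) = √(-83925) = 15*I*√373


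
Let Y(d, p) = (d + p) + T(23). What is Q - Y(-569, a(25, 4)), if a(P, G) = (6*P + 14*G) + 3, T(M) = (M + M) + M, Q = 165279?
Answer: 165570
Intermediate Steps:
T(M) = 3*M (T(M) = 2*M + M = 3*M)
a(P, G) = 3 + 6*P + 14*G
Y(d, p) = 69 + d + p (Y(d, p) = (d + p) + 3*23 = (d + p) + 69 = 69 + d + p)
Q - Y(-569, a(25, 4)) = 165279 - (69 - 569 + (3 + 6*25 + 14*4)) = 165279 - (69 - 569 + (3 + 150 + 56)) = 165279 - (69 - 569 + 209) = 165279 - 1*(-291) = 165279 + 291 = 165570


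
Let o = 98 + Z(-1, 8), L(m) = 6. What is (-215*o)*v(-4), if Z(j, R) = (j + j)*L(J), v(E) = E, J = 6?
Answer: 73960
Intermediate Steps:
Z(j, R) = 12*j (Z(j, R) = (j + j)*6 = (2*j)*6 = 12*j)
o = 86 (o = 98 + 12*(-1) = 98 - 12 = 86)
(-215*o)*v(-4) = -215*86*(-4) = -18490*(-4) = 73960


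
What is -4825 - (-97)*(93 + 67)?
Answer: 10695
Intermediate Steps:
-4825 - (-97)*(93 + 67) = -4825 - (-97)*160 = -4825 - 1*(-15520) = -4825 + 15520 = 10695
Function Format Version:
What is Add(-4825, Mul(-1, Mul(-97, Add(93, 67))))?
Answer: 10695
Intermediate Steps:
Add(-4825, Mul(-1, Mul(-97, Add(93, 67)))) = Add(-4825, Mul(-1, Mul(-97, 160))) = Add(-4825, Mul(-1, -15520)) = Add(-4825, 15520) = 10695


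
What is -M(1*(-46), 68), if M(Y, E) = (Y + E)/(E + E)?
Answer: -11/68 ≈ -0.16176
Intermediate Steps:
M(Y, E) = (E + Y)/(2*E) (M(Y, E) = (E + Y)/((2*E)) = (E + Y)*(1/(2*E)) = (E + Y)/(2*E))
-M(1*(-46), 68) = -(68 + 1*(-46))/(2*68) = -(68 - 46)/(2*68) = -22/(2*68) = -1*11/68 = -11/68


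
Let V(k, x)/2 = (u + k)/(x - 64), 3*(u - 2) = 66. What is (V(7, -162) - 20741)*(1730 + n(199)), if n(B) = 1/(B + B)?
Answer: -806888804162/22487 ≈ -3.5882e+7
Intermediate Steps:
u = 24 (u = 2 + (⅓)*66 = 2 + 22 = 24)
n(B) = 1/(2*B)
V(k, x) = 2*(24 + k)/(-64 + x) (V(k, x) = 2*((24 + k)/(x - 64)) = 2*((24 + k)/(-64 + x)) = 2*(24 + k)/(-64 + x))
(V(7, -162) - 20741)*(1730 + n(199)) = (2*(24 + 7)/(-64 - 162) - 20741)*(1730 + (½)/199) = (2*31/(-226) - 20741)*(1730 + (½)*(1/199)) = (2*(-1/226)*31 - 20741)*(1730 + 1/398) = (-31/113 - 20741)*(688541/398) = -2343764/113*688541/398 = -806888804162/22487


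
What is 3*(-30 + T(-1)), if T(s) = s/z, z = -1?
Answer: -87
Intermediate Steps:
T(s) = -s (T(s) = s/(-1) = s*(-1) = -s)
3*(-30 + T(-1)) = 3*(-30 - 1*(-1)) = 3*(-30 + 1) = 3*(-29) = -87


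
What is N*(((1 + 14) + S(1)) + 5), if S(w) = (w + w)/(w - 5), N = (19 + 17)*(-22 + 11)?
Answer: -7722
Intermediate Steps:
N = -396 (N = 36*(-11) = -396)
S(w) = 2*w/(-5 + w) (S(w) = (2*w)/(-5 + w) = 2*w/(-5 + w))
N*(((1 + 14) + S(1)) + 5) = -396*(((1 + 14) + 2*1/(-5 + 1)) + 5) = -396*((15 + 2*1/(-4)) + 5) = -396*((15 + 2*1*(-¼)) + 5) = -396*((15 - ½) + 5) = -396*(29/2 + 5) = -396*39/2 = -7722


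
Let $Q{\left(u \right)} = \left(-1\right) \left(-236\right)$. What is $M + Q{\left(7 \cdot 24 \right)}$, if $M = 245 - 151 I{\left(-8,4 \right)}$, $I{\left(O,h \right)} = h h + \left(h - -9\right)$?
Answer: $-3898$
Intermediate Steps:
$I{\left(O,h \right)} = 9 + h + h^{2}$ ($I{\left(O,h \right)} = h^{2} + \left(h + 9\right) = h^{2} + \left(9 + h\right) = 9 + h + h^{2}$)
$Q{\left(u \right)} = 236$
$M = -4134$ ($M = 245 - 151 \left(9 + 4 + 4^{2}\right) = 245 - 151 \left(9 + 4 + 16\right) = 245 - 4379 = -4134$)
$M + Q{\left(7 \cdot 24 \right)} = -4134 + 236 = -3898$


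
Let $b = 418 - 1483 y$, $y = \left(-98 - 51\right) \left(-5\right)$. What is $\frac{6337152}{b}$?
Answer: $- \frac{704128}{122713} \approx -5.738$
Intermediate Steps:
$y = 745$ ($y = \left(-149\right) \left(-5\right) = 745$)
$b = -1104417$ ($b = 418 - 1104835 = -1104417$)
$\frac{6337152}{b} = \frac{6337152}{-1104417} = 6337152 \left(- \frac{1}{1104417}\right) = - \frac{704128}{122713}$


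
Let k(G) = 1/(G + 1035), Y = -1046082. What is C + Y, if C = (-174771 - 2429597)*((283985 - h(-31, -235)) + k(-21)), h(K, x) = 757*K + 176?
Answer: -31210172378518/39 ≈ -8.0026e+11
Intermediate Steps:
k(G) = 1/(1035 + G)
h(K, x) = 176 + 757*K
C = -31210131581320/39 (C = (-174771 - 2429597)*((283985 - (176 + 757*(-31))) + 1/(1035 - 21)) = -2604368*((283985 - (176 - 23467)) + 1/1014) = -2604368*((283985 - 1*(-23291)) + 1/1014) = -2604368*((283985 + 23291) + 1/1014) = -2604368*(307276 + 1/1014) = -2604368*311577865/1014 = -31210131581320/39 ≈ -8.0026e+11)
C + Y = -31210131581320/39 - 1046082 = -31210172378518/39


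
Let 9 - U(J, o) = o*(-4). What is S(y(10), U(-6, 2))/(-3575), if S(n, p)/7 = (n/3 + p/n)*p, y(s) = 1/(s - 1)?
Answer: -491708/96525 ≈ -5.0941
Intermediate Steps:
U(J, o) = 9 + 4*o (U(J, o) = 9 - o*(-4) = 9 - (-4)*o = 9 + 4*o)
y(s) = 1/(-1 + s)
S(n, p) = 7*p*(n/3 + p/n) (S(n, p) = 7*((n/3 + p/n)*p) = 7*(p*(n/3 + p/n)) = 7*p*(n/3 + p/n))
S(y(10), U(-6, 2))/(-3575) = (7*(9 + 4*2)*((1/(-1 + 10))**2 + 3*(9 + 4*2))/(3*(1/(-1 + 10))))/(-3575) = (7*(9 + 8)*((1/9)**2 + 3*(9 + 8))/(3*(1/9)))*(-1/3575) = ((7/3)*17*((1/9)**2 + 3*17)/(1/9))*(-1/3575) = ((7/3)*17*9*(1/81 + 51))*(-1/3575) = ((7/3)*17*9*(4132/81))*(-1/3575) = (491708/27)*(-1/3575) = -491708/96525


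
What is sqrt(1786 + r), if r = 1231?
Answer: sqrt(3017) ≈ 54.927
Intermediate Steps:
sqrt(1786 + r) = sqrt(1786 + 1231) = sqrt(3017)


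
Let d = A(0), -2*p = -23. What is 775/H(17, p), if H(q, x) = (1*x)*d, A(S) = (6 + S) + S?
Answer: 775/69 ≈ 11.232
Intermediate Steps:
p = 23/2 (p = -½*(-23) = 23/2 ≈ 11.500)
A(S) = 6 + 2*S
d = 6 (d = 6 + 2*0 = 6 + 0 = 6)
H(q, x) = 6*x (H(q, x) = (1*x)*6 = x*6 = 6*x)
775/H(17, p) = 775/((6*(23/2))) = 775/69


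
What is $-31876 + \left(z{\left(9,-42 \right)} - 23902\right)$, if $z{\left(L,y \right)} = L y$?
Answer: $-56156$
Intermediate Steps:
$-31876 + \left(z{\left(9,-42 \right)} - 23902\right) = -31876 + \left(9 \left(-42\right) - 23902\right) = -31876 - 24280 = -56156$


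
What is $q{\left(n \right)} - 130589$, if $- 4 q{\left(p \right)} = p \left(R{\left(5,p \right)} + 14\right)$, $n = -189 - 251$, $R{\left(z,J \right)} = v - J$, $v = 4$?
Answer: $-80209$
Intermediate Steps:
$R{\left(z,J \right)} = 4 - J$
$n = -440$ ($n = -189 - 251 = -440$)
$q{\left(p \right)} = - \frac{p \left(18 - p\right)}{4}$ ($q{\left(p \right)} = - \frac{p \left(\left(4 - p\right) + 14\right)}{4} = - \frac{p \left(18 - p\right)}{4}$)
$q{\left(n \right)} - 130589 = \frac{1}{4} \left(-440\right) \left(-18 - 440\right) - 130589 = \frac{1}{4} \left(-440\right) \left(-458\right) - 130589 = 50380 - 130589 = -80209$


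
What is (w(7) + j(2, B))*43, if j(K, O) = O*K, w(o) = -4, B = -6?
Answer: -688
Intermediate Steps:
j(K, O) = K*O
(w(7) + j(2, B))*43 = (-4 + 2*(-6))*43 = (-4 - 12)*43 = -16*43 = -688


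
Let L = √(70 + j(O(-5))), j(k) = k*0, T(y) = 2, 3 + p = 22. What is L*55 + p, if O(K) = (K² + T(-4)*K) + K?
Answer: 19 + 55*√70 ≈ 479.16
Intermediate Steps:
p = 19 (p = -3 + 22 = 19)
O(K) = K² + 3*K (O(K) = (K² + 2*K) + K = K² + 3*K)
j(k) = 0
L = √70 (L = √(70 + 0) = √70 ≈ 8.3666)
L*55 + p = √70*55 + 19 = 55*√70 + 19 = 19 + 55*√70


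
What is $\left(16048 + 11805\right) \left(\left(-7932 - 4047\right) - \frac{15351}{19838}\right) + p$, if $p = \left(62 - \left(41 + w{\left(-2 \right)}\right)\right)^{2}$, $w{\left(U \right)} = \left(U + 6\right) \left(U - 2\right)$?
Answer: $- \frac{945624382441}{2834} \approx -3.3367 \cdot 10^{8}$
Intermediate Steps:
$w{\left(U \right)} = \left(-2 + U\right) \left(6 + U\right)$ ($w{\left(U \right)} = \left(6 + U\right) \left(-2 + U\right) = \left(-2 + U\right) \left(6 + U\right)$)
$p = 1369$ ($p = \left(62 - \left(33 - 8\right)\right)^{2} = \left(62 - 25\right)^{2} = 37^{2} = 1369$)
$\left(16048 + 11805\right) \left(\left(-7932 - 4047\right) - \frac{15351}{19838}\right) + p = \left(16048 + 11805\right) \left(\left(-7932 - 4047\right) - \frac{15351}{19838}\right) + 1369 = 27853 \left(\left(-7932 - 4047\right) - \frac{2193}{2834}\right) + 1369 = 27853 \left(-11979 - \frac{2193}{2834}\right) + 1369 = 27853 \left(- \frac{33950679}{2834}\right) + 1369 = - \frac{945628262187}{2834} + 1369 = - \frac{945624382441}{2834}$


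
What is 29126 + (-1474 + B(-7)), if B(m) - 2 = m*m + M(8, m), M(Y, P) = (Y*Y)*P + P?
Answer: 27248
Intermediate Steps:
M(Y, P) = P + P*Y² (M(Y, P) = Y²*P + P = P*Y² + P = P + P*Y²)
B(m) = 2 + m² + 65*m (B(m) = 2 + (m*m + m*(1 + 8²)) = 2 + (m² + m*(1 + 64)) = 2 + (m² + m*65) = 2 + (m² + 65*m) = 2 + m² + 65*m)
29126 + (-1474 + B(-7)) = 29126 + (-1474 + (2 + (-7)² + 65*(-7))) = 29126 + (-1474 + (2 + 49 - 455)) = 29126 + (-1474 - 404) = 29126 - 1878 = 27248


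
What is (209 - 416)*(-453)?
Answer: 93771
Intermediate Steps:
(209 - 416)*(-453) = -207*(-453) = 93771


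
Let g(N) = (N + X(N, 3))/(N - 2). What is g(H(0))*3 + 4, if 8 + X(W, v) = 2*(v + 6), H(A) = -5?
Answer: 13/7 ≈ 1.8571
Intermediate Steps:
X(W, v) = 4 + 2*v (X(W, v) = -8 + 2*(v + 6) = -8 + 2*(6 + v) = -8 + (12 + 2*v) = 4 + 2*v)
g(N) = (10 + N)/(-2 + N) (g(N) = (N + (4 + 2*3))/(N - 2) = (N + (4 + 6))/(-2 + N) = (N + 10)/(-2 + N) = (10 + N)/(-2 + N))
g(H(0))*3 + 4 = ((10 - 5)/(-2 - 5))*3 + 4 = (5/(-7))*3 + 4 = -1/7*5*3 + 4 = -5/7*3 + 4 = -15/7 + 4 = 13/7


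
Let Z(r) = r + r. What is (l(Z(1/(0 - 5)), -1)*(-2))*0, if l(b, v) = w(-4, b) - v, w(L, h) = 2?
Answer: 0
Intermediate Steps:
Z(r) = 2*r
l(b, v) = 2 - v
(l(Z(1/(0 - 5)), -1)*(-2))*0 = ((2 - 1*(-1))*(-2))*0 = ((2 + 1)*(-2))*0 = (3*(-2))*0 = -6*0 = 0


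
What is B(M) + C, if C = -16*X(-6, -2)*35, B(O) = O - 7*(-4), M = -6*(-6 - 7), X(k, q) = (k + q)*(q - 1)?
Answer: -13334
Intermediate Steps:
X(k, q) = (-1 + q)*(k + q) (X(k, q) = (k + q)*(-1 + q) = (-1 + q)*(k + q))
M = 78 (M = -6*(-13) = 78)
B(O) = 28 + O (B(O) = O + 28 = 28 + O)
C = -13440 (C = -16*((-2)**2 - 1*(-6) - 1*(-2) - 6*(-2))*35 = -16*(4 + 6 + 2 + 12)*35 = -16*24*35 = -384*35 = -13440)
B(M) + C = (28 + 78) - 13440 = 106 - 13440 = -13334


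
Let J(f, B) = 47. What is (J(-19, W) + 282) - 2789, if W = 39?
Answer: -2460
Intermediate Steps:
(J(-19, W) + 282) - 2789 = (47 + 282) - 2789 = 329 - 2789 = -2460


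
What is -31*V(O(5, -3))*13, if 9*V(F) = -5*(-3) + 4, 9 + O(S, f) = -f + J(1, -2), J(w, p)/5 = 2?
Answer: -7657/9 ≈ -850.78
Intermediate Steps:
J(w, p) = 10 (J(w, p) = 5*2 = 10)
O(S, f) = 1 - f (O(S, f) = -9 + (-f + 10) = -9 + (10 - f) = 1 - f)
V(F) = 19/9 (V(F) = (-5*(-3) + 4)/9 = (15 + 4)/9 = (⅑)*19 = 19/9)
-31*V(O(5, -3))*13 = -31*19/9*13 = -589/9*13 = -7657/9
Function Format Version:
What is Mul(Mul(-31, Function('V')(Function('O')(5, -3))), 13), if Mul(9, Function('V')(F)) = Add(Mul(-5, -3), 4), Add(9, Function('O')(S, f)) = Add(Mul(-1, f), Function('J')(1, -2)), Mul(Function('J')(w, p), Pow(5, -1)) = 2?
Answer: Rational(-7657, 9) ≈ -850.78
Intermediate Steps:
Function('J')(w, p) = 10 (Function('J')(w, p) = Mul(5, 2) = 10)
Function('O')(S, f) = Add(1, Mul(-1, f)) (Function('O')(S, f) = Add(-9, Add(Mul(-1, f), 10)) = Add(-9, Add(10, Mul(-1, f))) = Add(1, Mul(-1, f)))
Function('V')(F) = Rational(19, 9) (Function('V')(F) = Mul(Rational(1, 9), Add(Mul(-5, -3), 4)) = Mul(Rational(1, 9), Add(15, 4)) = Mul(Rational(1, 9), 19) = Rational(19, 9))
Mul(Mul(-31, Function('V')(Function('O')(5, -3))), 13) = Mul(Mul(-31, Rational(19, 9)), 13) = Mul(Rational(-589, 9), 13) = Rational(-7657, 9)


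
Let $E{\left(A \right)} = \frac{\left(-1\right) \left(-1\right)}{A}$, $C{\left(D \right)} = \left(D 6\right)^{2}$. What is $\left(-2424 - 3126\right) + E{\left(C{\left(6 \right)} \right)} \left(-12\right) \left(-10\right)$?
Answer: $- \frac{299695}{54} \approx -5549.9$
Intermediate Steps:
$C{\left(D \right)} = 36 D^{2}$ ($C{\left(D \right)} = \left(6 D\right)^{2} = 36 D^{2}$)
$E{\left(A \right)} = \frac{1}{A}$ ($E{\left(A \right)} = 1 \frac{1}{A} = \frac{1}{A}$)
$\left(-2424 - 3126\right) + E{\left(C{\left(6 \right)} \right)} \left(-12\right) \left(-10\right) = \left(-2424 - 3126\right) + \frac{1}{36 \cdot 6^{2}} \left(-12\right) \left(-10\right) = -5550 + \frac{1}{36 \cdot 36} \left(-12\right) \left(-10\right) = -5550 + \frac{1}{1296} \left(-12\right) \left(-10\right) = -5550 - - \frac{5}{54} = -5550 + \frac{5}{54} = - \frac{299695}{54}$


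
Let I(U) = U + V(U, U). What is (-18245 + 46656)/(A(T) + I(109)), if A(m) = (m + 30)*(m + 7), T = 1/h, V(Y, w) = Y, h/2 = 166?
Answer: 3131574064/47188157 ≈ 66.364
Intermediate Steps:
h = 332 (h = 2*166 = 332)
I(U) = 2*U (I(U) = U + U = 2*U)
T = 1/332 ≈ 0.0030120
A(m) = (7 + m)*(30 + m) (A(m) = (30 + m)*(7 + m) = (7 + m)*(30 + m))
(-18245 + 46656)/(A(T) + I(109)) = (-18245 + 46656)/((210 + (1/332)² + 37*(1/332)) + 2*109) = 28411/((210 + 1/110224 + 37/332) + 218) = 28411/(23159325/110224 + 218) = 28411/(47188157/110224) = 28411*(110224/47188157) = 3131574064/47188157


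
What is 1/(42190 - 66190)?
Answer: -1/24000 ≈ -4.1667e-5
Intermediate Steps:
1/(42190 - 66190) = 1/(-24000) = -1/24000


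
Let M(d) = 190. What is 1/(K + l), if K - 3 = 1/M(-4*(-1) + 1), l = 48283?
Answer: 190/9174341 ≈ 2.0710e-5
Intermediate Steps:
K = 571/190 (K = 3 + 1/190 = 571/190 ≈ 3.0053)
1/(K + l) = 1/(571/190 + 48283) = 1/(9174341/190) = 190/9174341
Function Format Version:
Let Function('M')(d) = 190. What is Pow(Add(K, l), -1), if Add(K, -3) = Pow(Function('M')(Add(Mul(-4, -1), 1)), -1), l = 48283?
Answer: Rational(190, 9174341) ≈ 2.0710e-5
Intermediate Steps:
K = Rational(571, 190) (K = Add(3, Pow(190, -1)) = Add(3, Rational(1, 190)) = Rational(571, 190) ≈ 3.0053)
Pow(Add(K, l), -1) = Pow(Add(Rational(571, 190), 48283), -1) = Pow(Rational(9174341, 190), -1) = Rational(190, 9174341)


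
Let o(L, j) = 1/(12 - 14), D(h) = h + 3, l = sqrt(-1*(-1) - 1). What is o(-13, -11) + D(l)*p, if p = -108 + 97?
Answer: -67/2 ≈ -33.500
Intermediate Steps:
l = 0 (l = sqrt(1 - 1) = sqrt(0) = 0)
D(h) = 3 + h
o(L, j) = -1/2 (o(L, j) = 1/(-2) = -1/2)
p = -11
o(-13, -11) + D(l)*p = -1/2 + (3 + 0)*(-11) = -1/2 + 3*(-11) = -1/2 - 33 = -67/2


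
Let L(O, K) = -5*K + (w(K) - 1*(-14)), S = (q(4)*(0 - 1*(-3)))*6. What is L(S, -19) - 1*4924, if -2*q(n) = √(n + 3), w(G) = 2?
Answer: -4813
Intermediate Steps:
q(n) = -√(3 + n)/2 (q(n) = -√(n + 3)/2 = -√(3 + n)/2)
S = -9*√7 (S = ((-√(3 + 4)/2)*(0 - 1*(-3)))*6 = ((-√7/2)*(0 + 3))*6 = (-√7/2*3)*6 = -3*√7/2*6 = -9*√7 ≈ -23.812)
L(O, K) = 16 - 5*K (L(O, K) = -5*K + (2 - 1*(-14)) = -5*K + (2 + 14) = -5*K + 16 = 16 - 5*K)
L(S, -19) - 1*4924 = (16 - 5*(-19)) - 1*4924 = (16 + 95) - 4924 = 111 - 4924 = -4813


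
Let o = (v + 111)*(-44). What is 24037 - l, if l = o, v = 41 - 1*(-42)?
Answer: 32573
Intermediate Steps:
v = 83 (v = 41 + 42 = 83)
o = -8536 (o = (83 + 111)*(-44) = 194*(-44) = -8536)
l = -8536
24037 - l = 24037 - 1*(-8536) = 24037 + 8536 = 32573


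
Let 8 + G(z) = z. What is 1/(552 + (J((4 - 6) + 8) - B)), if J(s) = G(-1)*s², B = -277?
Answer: 1/505 ≈ 0.0019802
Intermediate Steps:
G(z) = -8 + z
J(s) = -9*s² (J(s) = (-8 - 1)*s² = -9*s²)
1/(552 + (J((4 - 6) + 8) - B)) = 1/(552 + (-9*((4 - 6) + 8)² - 1*(-277))) = 1/(552 + (-9*(-2 + 8)² + 277)) = 1/(552 + (-9*6² + 277)) = 1/(552 + (-9*36 + 277)) = 1/(552 + (-324 + 277)) = 1/(552 - 47) = 1/505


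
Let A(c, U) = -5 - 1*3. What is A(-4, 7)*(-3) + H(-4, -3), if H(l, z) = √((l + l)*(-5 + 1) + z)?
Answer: 24 + √29 ≈ 29.385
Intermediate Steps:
A(c, U) = -8 (A(c, U) = -5 - 3 = -8)
H(l, z) = √(z - 8*l) (H(l, z) = √((2*l)*(-4) + z) = √(-8*l + z) = √(z - 8*l))
A(-4, 7)*(-3) + H(-4, -3) = -8*(-3) + √(-3 - 8*(-4)) = 24 + √(-3 + 32) = 24 + √29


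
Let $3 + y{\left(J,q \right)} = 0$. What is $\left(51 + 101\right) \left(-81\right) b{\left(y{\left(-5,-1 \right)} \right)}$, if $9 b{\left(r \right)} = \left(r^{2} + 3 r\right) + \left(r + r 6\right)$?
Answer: $28728$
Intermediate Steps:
$y{\left(J,q \right)} = -3$ ($y{\left(J,q \right)} = -3 + 0 = -3$)
$b{\left(r \right)} = \frac{r^{2}}{9} + \frac{10 r}{9}$ ($b{\left(r \right)} = \frac{\left(r^{2} + 3 r\right) + \left(r + r 6\right)}{9} = \frac{\left(r^{2} + 3 r\right) + \left(r + 6 r\right)}{9} = \frac{\left(r^{2} + 3 r\right) + 7 r}{9} = \frac{r^{2} + 10 r}{9} = \frac{r^{2}}{9} + \frac{10 r}{9}$)
$\left(51 + 101\right) \left(-81\right) b{\left(y{\left(-5,-1 \right)} \right)} = \left(51 + 101\right) \left(-81\right) \frac{1}{9} \left(-3\right) \left(10 - 3\right) = 152 \left(-81\right) \frac{1}{9} \left(-3\right) 7 = \left(-12312\right) \left(- \frac{7}{3}\right) = 28728$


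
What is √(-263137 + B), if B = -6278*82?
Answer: 3*I*√86437 ≈ 882.0*I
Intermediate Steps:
B = -514796
√(-263137 + B) = √(-263137 - 514796) = √(-777933) = 3*I*√86437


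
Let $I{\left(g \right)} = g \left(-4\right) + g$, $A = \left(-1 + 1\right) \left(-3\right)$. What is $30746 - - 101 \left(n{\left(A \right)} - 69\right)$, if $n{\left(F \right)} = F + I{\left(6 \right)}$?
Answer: $21959$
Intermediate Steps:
$A = 0$ ($A = 0 \left(-3\right) = 0$)
$I{\left(g \right)} = - 3 g$ ($I{\left(g \right)} = - 4 g + g = - 3 g$)
$n{\left(F \right)} = -18 + F$ ($n{\left(F \right)} = F - 18 = -18 + F$)
$30746 - - 101 \left(n{\left(A \right)} - 69\right) = 30746 - - 101 \left(\left(-18 + 0\right) - 69\right) = 30746 - - 101 \left(-18 - 69\right) = 30746 - \left(-101\right) \left(-87\right) = 30746 - 8787 = 21959$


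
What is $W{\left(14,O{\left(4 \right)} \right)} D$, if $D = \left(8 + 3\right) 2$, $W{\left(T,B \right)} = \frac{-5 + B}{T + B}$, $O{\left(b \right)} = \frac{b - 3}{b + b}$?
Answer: $- \frac{858}{113} \approx -7.5929$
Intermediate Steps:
$O{\left(b \right)} = \frac{-3 + b}{2 b}$
$W{\left(T,B \right)} = \frac{-5 + B}{B + T}$
$D = 22$ ($D = 11 \cdot 2 = 22$)
$W{\left(14,O{\left(4 \right)} \right)} D = \frac{-5 + \frac{-3 + 4}{2 \cdot 4}}{\frac{-3 + 4}{2 \cdot 4} + 14} \cdot 22 = \frac{-5 + \frac{1}{2} \cdot \frac{1}{4} \cdot 1}{\frac{1}{2} \cdot \frac{1}{4} \cdot 1 + 14} \cdot 22 = \frac{-5 + \frac{1}{8}}{\frac{1}{8} + 14} \cdot 22 = \frac{1}{\frac{113}{8}} \left(- \frac{39}{8}\right) 22 = \frac{8}{113} \left(- \frac{39}{8}\right) 22 = \left(- \frac{39}{113}\right) 22 = - \frac{858}{113}$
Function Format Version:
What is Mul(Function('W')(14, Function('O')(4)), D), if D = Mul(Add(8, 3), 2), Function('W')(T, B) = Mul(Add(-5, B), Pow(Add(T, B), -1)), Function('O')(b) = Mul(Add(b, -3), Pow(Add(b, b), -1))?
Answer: Rational(-858, 113) ≈ -7.5929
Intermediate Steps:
Function('O')(b) = Mul(Rational(1, 2), Pow(b, -1), Add(-3, b)) (Function('O')(b) = Mul(Add(-3, b), Pow(Mul(2, b), -1)) = Mul(Add(-3, b), Mul(Rational(1, 2), Pow(b, -1))) = Mul(Rational(1, 2), Pow(b, -1), Add(-3, b)))
Function('W')(T, B) = Mul(Pow(Add(B, T), -1), Add(-5, B)) (Function('W')(T, B) = Mul(Add(-5, B), Pow(Add(B, T), -1)) = Mul(Pow(Add(B, T), -1), Add(-5, B)))
D = 22 (D = Mul(11, 2) = 22)
Mul(Function('W')(14, Function('O')(4)), D) = Mul(Mul(Pow(Add(Mul(Rational(1, 2), Pow(4, -1), Add(-3, 4)), 14), -1), Add(-5, Mul(Rational(1, 2), Pow(4, -1), Add(-3, 4)))), 22) = Mul(Mul(Pow(Add(Mul(Rational(1, 2), Rational(1, 4), 1), 14), -1), Add(-5, Mul(Rational(1, 2), Rational(1, 4), 1))), 22) = Mul(Mul(Pow(Add(Rational(1, 8), 14), -1), Add(-5, Rational(1, 8))), 22) = Mul(Mul(Pow(Rational(113, 8), -1), Rational(-39, 8)), 22) = Mul(Mul(Rational(8, 113), Rational(-39, 8)), 22) = Mul(Rational(-39, 113), 22) = Rational(-858, 113)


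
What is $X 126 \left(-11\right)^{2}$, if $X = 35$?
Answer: $533610$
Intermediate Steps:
$X 126 \left(-11\right)^{2} = 35 \cdot 126 \left(-11\right)^{2} = 4410 \cdot 121 = 533610$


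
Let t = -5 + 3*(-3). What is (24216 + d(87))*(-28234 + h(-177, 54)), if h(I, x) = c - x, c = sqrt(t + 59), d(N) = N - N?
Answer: -685022208 + 72648*sqrt(5) ≈ -6.8486e+8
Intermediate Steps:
t = -14 (t = -5 - 9 = -14)
d(N) = 0
c = 3*sqrt(5) (c = sqrt(-14 + 59) = sqrt(45) = 3*sqrt(5) ≈ 6.7082)
h(I, x) = -x + 3*sqrt(5) (h(I, x) = 3*sqrt(5) - x = -x + 3*sqrt(5))
(24216 + d(87))*(-28234 + h(-177, 54)) = (24216 + 0)*(-28234 + (-1*54 + 3*sqrt(5))) = 24216*(-28234 + (-54 + 3*sqrt(5))) = 24216*(-28288 + 3*sqrt(5)) = -685022208 + 72648*sqrt(5)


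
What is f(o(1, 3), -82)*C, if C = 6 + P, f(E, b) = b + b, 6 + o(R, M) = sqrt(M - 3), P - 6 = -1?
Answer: -1804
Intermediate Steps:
P = 5 (P = 6 - 1 = 5)
o(R, M) = -6 + sqrt(-3 + M) (o(R, M) = -6 + sqrt(M - 3) = -6 + sqrt(-3 + M))
f(E, b) = 2*b
C = 11 (C = 6 + 5 = 11)
f(o(1, 3), -82)*C = (2*(-82))*11 = -164*11 = -1804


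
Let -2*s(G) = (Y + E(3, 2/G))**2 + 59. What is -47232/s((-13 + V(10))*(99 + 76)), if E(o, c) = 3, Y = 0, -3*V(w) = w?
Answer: 23616/17 ≈ 1389.2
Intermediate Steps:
V(w) = -w/3
s(G) = -34 (s(G) = -((0 + 3)**2 + 59)/2 = -(3**2 + 59)/2 = -(9 + 59)/2 = -1/2*68 = -34)
-47232/s((-13 + V(10))*(99 + 76)) = -47232/(-34) = -47232*(-1/34) = 23616/17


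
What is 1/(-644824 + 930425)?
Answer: 1/285601 ≈ 3.5014e-6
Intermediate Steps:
1/(-644824 + 930425) = 1/285601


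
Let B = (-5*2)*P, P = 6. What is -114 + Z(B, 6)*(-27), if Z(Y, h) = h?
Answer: -276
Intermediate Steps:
B = -60 (B = -5*2*6 = -10*6 = -60)
-114 + Z(B, 6)*(-27) = -114 + 6*(-27) = -114 - 162 = -276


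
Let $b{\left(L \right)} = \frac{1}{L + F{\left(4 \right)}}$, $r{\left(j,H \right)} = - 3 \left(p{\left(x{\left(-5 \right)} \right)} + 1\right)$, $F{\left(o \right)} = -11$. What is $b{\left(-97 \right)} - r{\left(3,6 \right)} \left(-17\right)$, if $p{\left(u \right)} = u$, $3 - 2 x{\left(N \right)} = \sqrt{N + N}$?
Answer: $- \frac{13771}{108} + \frac{51 i \sqrt{10}}{2} \approx -127.51 + 80.638 i$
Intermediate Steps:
$x{\left(N \right)} = \frac{3}{2} - \frac{\sqrt{2} \sqrt{N}}{2}$ ($x{\left(N \right)} = \frac{3}{2} - \frac{\sqrt{N + N}}{2} = \frac{3}{2} - \frac{\sqrt{2 N}}{2} = \frac{3}{2} - \frac{\sqrt{2} \sqrt{N}}{2}$)
$r{\left(j,H \right)} = - \frac{15}{2} + \frac{3 i \sqrt{10}}{2}$ ($r{\left(j,H \right)} = - 3 \left(\left(\frac{3}{2} - \frac{\sqrt{2} \sqrt{-5}}{2}\right) + 1\right) = - 3 \left(\left(\frac{3}{2} - \frac{\sqrt{2} i \sqrt{5}}{2}\right) + 1\right) = - 3 \left(\left(\frac{3}{2} - \frac{i \sqrt{10}}{2}\right) + 1\right) = - 3 \left(\frac{5}{2} - \frac{i \sqrt{10}}{2}\right) = - \frac{15}{2} + \frac{3 i \sqrt{10}}{2}$)
$b{\left(L \right)} = \frac{1}{-11 + L}$ ($b{\left(L \right)} = \frac{1}{L - 11} = \frac{1}{-11 + L}$)
$b{\left(-97 \right)} - r{\left(3,6 \right)} \left(-17\right) = \frac{1}{-11 - 97} - \left(- \frac{15}{2} + \frac{3 i \sqrt{10}}{2}\right) \left(-17\right) = \frac{1}{-108} - \left(\frac{255}{2} - \frac{51 i \sqrt{10}}{2}\right) = - \frac{1}{108} - \left(\frac{255}{2} - \frac{51 i \sqrt{10}}{2}\right) = - \frac{13771}{108} + \frac{51 i \sqrt{10}}{2}$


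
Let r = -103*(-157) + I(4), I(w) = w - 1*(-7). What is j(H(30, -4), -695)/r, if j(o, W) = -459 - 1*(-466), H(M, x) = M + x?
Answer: 7/16182 ≈ 0.00043258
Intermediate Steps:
j(o, W) = 7 (j(o, W) = -459 + 466 = 7)
I(w) = 7 + w (I(w) = w + 7 = 7 + w)
r = 16182 (r = -103*(-157) + (7 + 4) = 16171 + 11 = 16182)
j(H(30, -4), -695)/r = 7/16182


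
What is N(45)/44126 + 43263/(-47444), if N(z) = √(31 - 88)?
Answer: -43263/47444 + I*√57/44126 ≈ -0.91187 + 0.0001711*I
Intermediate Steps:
N(z) = I*√57 (N(z) = √(-57) = I*√57)
N(45)/44126 + 43263/(-47444) = (I*√57)/44126 + 43263/(-47444) = (I*√57)*(1/44126) + 43263*(-1/47444) = I*√57/44126 - 43263/47444 = -43263/47444 + I*√57/44126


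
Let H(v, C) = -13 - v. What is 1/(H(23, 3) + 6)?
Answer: -1/30 ≈ -0.033333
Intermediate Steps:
1/(H(23, 3) + 6) = 1/((-13 - 1*23) + 6) = 1/((-13 - 23) + 6) = 1/(-36 + 6) = 1/(-30) = -1/30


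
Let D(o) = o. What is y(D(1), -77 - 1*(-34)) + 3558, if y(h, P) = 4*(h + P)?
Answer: 3390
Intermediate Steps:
y(h, P) = 4*P + 4*h (y(h, P) = 4*(P + h) = 4*P + 4*h)
y(D(1), -77 - 1*(-34)) + 3558 = (4*(-77 - 1*(-34)) + 4*1) + 3558 = (4*(-77 + 34) + 4) + 3558 = (4*(-43) + 4) + 3558 = (-172 + 4) + 3558 = -168 + 3558 = 3390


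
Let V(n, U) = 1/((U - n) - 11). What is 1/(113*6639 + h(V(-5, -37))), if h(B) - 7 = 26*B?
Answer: 43/32259176 ≈ 1.3330e-6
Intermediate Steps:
V(n, U) = 1/(-11 + U - n)
h(B) = 7 + 26*B
1/(113*6639 + h(V(-5, -37))) = 1/(113*6639 + (7 + 26*(-1/(11 - 5 - 1*(-37))))) = 1/(750207 + (7 + 26*(-1/(11 - 5 + 37)))) = 1/(750207 + (7 + 26*(-1/43))) = 1/(750207 + (7 - 26/43)) = 1/(750207 + 275/43) = 1/(32259176/43) = 43/32259176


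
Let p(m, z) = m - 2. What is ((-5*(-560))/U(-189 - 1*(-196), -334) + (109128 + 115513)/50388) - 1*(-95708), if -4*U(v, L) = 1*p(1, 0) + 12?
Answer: 52486007195/554268 ≈ 94694.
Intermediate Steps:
p(m, z) = -2 + m
U(v, L) = -11/4 (U(v, L) = -(1*(-2 + 1) + 12)/4 = -(1*(-1) + 12)/4 = -(-1 + 12)/4 = -¼*11 = -11/4)
((-5*(-560))/U(-189 - 1*(-196), -334) + (109128 + 115513)/50388) - 1*(-95708) = ((-5*(-560))/(-11/4) + (109128 + 115513)/50388) - 1*(-95708) = (2800*(-4/11) + 224641*(1/50388)) + 95708 = (-11200/11 + 224641/50388) + 95708 = -561874549/554268 + 95708 = 52486007195/554268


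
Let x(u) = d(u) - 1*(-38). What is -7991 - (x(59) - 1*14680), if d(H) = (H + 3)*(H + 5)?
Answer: 2683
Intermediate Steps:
d(H) = (3 + H)*(5 + H)
x(u) = 53 + u**2 + 8*u (x(u) = (15 + u**2 + 8*u) - 1*(-38) = (15 + u**2 + 8*u) + 38 = 53 + u**2 + 8*u)
-7991 - (x(59) - 1*14680) = -7991 - ((53 + 59**2 + 8*59) - 1*14680) = -7991 - ((53 + 3481 + 472) - 14680) = -7991 - (4006 - 14680) = -7991 - 1*(-10674) = -7991 + 10674 = 2683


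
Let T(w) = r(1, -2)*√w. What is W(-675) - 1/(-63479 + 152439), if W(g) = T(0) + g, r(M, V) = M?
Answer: -60048001/88960 ≈ -675.00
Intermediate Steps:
T(w) = √w (T(w) = 1*√w = √w)
W(g) = g (W(g) = √0 + g = 0 + g = g)
W(-675) - 1/(-63479 + 152439) = -675 - 1/(-63479 + 152439) = -675 - 1/88960 = -60048001/88960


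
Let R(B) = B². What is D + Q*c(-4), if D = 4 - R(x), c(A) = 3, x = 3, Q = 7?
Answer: 16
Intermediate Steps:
D = -5 (D = 4 - 1*3² = 4 - 1*9 = 4 - 9 = -5)
D + Q*c(-4) = -5 + 7*3 = -5 + 21 = 16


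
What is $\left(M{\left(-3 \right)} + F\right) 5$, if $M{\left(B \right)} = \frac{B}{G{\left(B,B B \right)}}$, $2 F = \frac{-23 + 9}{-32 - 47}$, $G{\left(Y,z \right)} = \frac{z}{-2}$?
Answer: $\frac{895}{237} \approx 3.7764$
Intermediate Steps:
$G{\left(Y,z \right)} = - \frac{z}{2}$ ($G{\left(Y,z \right)} = z \left(- \frac{1}{2}\right) = - \frac{z}{2}$)
$F = \frac{7}{79}$ ($F = \frac{\left(-23 + 9\right) \frac{1}{-32 - 47}}{2} = \frac{\left(-14\right) \frac{1}{-79}}{2} = \frac{\left(-14\right) \left(- \frac{1}{79}\right)}{2} = \frac{1}{2} \cdot \frac{14}{79} = \frac{7}{79} \approx 0.088608$)
$M{\left(B \right)} = - \frac{2}{B}$ ($M{\left(B \right)} = \frac{B}{\left(- \frac{1}{2}\right) B B} = \frac{B}{\left(- \frac{1}{2}\right) B^{2}} = B \left(- \frac{2}{B^{2}}\right) = - \frac{2}{B}$)
$\left(M{\left(-3 \right)} + F\right) 5 = \left(- \frac{2}{-3} + \frac{7}{79}\right) 5 = \left(\left(-2\right) \left(- \frac{1}{3}\right) + \frac{7}{79}\right) 5 = \left(\frac{2}{3} + \frac{7}{79}\right) 5 = \frac{179}{237} \cdot 5 = \frac{895}{237}$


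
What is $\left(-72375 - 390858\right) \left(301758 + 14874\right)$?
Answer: $-146674391256$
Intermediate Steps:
$\left(-72375 - 390858\right) \left(301758 + 14874\right) = \left(-463233\right) 316632 = -146674391256$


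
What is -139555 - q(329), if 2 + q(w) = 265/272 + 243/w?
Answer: -12488472145/89488 ≈ -1.3955e+5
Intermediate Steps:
q(w) = -279/272 + 243/w (q(w) = -2 + (265/272 + 243/w) = -279/272 + 243/w)
-139555 - q(329) = -139555 - (-279/272 + 243/329) = -139555 - 1*(-25695/89488) = -139555 + 25695/89488 = -12488472145/89488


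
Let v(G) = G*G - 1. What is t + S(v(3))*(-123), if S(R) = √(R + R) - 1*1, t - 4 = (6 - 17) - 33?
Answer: -409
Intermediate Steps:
v(G) = -1 + G² (v(G) = G² - 1 = -1 + G²)
t = -40 (t = 4 + ((6 - 17) - 33) = 4 + (-11 - 33) = 4 - 44 = -40)
S(R) = -1 + √2*√R (S(R) = √(2*R) - 1 = √2*√R - 1 = -1 + √2*√R)
t + S(v(3))*(-123) = -40 + (-1 + √2*√(-1 + 3²))*(-123) = -40 + (-1 + √2*√(-1 + 9))*(-123) = -40 + (-1 + √2*√8)*(-123) = -40 + (-1 + √2*(2*√2))*(-123) = -40 + (-1 + 4)*(-123) = -40 + 3*(-123) = -40 - 369 = -409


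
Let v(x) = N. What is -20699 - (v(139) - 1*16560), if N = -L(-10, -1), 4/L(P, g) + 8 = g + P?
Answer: -78645/19 ≈ -4139.2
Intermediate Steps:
L(P, g) = 4/(-8 + P + g) (L(P, g) = 4/(-8 + (g + P)) = 4/(-8 + (P + g)) = 4/(-8 + P + g))
N = 4/19 (N = -4/(-8 - 10 - 1) = -4/(-19) = -4*(-1)/19 = -1*(-4/19) = 4/19 ≈ 0.21053)
v(x) = 4/19
-20699 - (v(139) - 1*16560) = -20699 - (4/19 - 1*16560) = -20699 - (4/19 - 16560) = -20699 - 1*(-314636/19) = -20699 + 314636/19 = -78645/19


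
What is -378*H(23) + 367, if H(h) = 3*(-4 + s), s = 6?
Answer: -1901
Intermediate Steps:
H(h) = 6 (H(h) = 3*(-4 + 6) = 3*2 = 6)
-378*H(23) + 367 = -378*6 + 367 = -2268 + 367 = -1901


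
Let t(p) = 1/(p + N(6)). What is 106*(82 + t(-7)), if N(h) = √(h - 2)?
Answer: 43354/5 ≈ 8670.8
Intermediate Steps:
N(h) = √(-2 + h)
t(p) = 1/(2 + p) (t(p) = 1/(p + √(-2 + 6)) = 1/(p + √4) = 1/(p + 2) = 1/(2 + p))
106*(82 + t(-7)) = 106*(82 + 1/(2 - 7)) = 106*(82 + 1/(-5)) = 106*(82 - ⅕) = 106*(409/5) = 43354/5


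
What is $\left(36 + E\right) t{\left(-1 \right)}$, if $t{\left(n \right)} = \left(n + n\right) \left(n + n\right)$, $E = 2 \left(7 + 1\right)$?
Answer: $208$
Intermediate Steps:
$E = 16$ ($E = 2 \cdot 8 = 16$)
$t{\left(n \right)} = 4 n^{2}$ ($t{\left(n \right)} = 2 n 2 n = 4 n^{2}$)
$\left(36 + E\right) t{\left(-1 \right)} = \left(36 + 16\right) 4 \left(-1\right)^{2} = 52 \cdot 4 \cdot 1 = 52 \cdot 4 = 208$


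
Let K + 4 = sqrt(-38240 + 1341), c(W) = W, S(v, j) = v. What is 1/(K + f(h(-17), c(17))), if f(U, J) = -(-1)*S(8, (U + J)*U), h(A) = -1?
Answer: 4/36915 - I*sqrt(36899)/36915 ≈ 0.00010836 - 0.0052036*I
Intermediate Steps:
f(U, J) = 8 (f(U, J) = -(-1)*8 = -1*(-8) = 8)
K = -4 + I*sqrt(36899) (K = -4 + sqrt(-38240 + 1341) = -4 + sqrt(-36899) = -4 + I*sqrt(36899) ≈ -4.0 + 192.09*I)
1/(K + f(h(-17), c(17))) = 1/((-4 + I*sqrt(36899)) + 8) = 1/(4 + I*sqrt(36899))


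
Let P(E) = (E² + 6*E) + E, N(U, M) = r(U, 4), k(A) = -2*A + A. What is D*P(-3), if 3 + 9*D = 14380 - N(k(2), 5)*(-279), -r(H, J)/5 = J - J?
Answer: -57508/3 ≈ -19169.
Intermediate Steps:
r(H, J) = 0 (r(H, J) = -5*(J - J) = -5*0 = 0)
k(A) = -A
N(U, M) = 0
P(E) = E² + 7*E
D = 14377/9 (D = -⅓ + (14380 - 0*(-279))/9 = -⅓ + (14380 - 1*0)/9 = -⅓ + (14380 + 0)/9 = -⅓ + (⅑)*14380 = -⅓ + 14380/9 = 14377/9 ≈ 1597.4)
D*P(-3) = 14377*(-3*(7 - 3))/9 = 14377*(-3*4)/9 = (14377/9)*(-12) = -57508/3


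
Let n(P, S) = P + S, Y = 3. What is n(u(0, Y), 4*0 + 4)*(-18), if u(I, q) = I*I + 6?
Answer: -180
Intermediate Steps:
u(I, q) = 6 + I² (u(I, q) = I² + 6 = 6 + I²)
n(u(0, Y), 4*0 + 4)*(-18) = ((6 + 0²) + (4*0 + 4))*(-18) = ((6 + 0) + (0 + 4))*(-18) = (6 + 4)*(-18) = 10*(-18) = -180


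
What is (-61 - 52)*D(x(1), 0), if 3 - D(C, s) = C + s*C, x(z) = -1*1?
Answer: -452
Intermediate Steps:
x(z) = -1
D(C, s) = 3 - C - C*s (D(C, s) = 3 - (C + s*C) = 3 - (C + C*s) = 3 + (-C - C*s) = 3 - C - C*s)
(-61 - 52)*D(x(1), 0) = (-61 - 52)*(3 - 1*(-1) - 1*(-1)*0) = -113*(3 + 1 + 0) = -113*4 = -452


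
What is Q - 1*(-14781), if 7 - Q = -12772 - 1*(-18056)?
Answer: 9504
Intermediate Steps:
Q = -5277 (Q = 7 - (-12772 - 1*(-18056)) = 7 - (-12772 + 18056) = 7 - 1*5284 = 7 - 5284 = -5277)
Q - 1*(-14781) = -5277 - 1*(-14781) = -5277 + 14781 = 9504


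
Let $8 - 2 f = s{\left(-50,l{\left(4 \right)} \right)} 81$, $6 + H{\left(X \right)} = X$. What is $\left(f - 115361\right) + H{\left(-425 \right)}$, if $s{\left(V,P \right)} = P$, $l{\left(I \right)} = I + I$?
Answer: $-116112$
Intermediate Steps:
$l{\left(I \right)} = 2 I$
$H{\left(X \right)} = -6 + X$
$f = -320$ ($f = 4 - \frac{2 \cdot 4 \cdot 81}{2} = 4 - \frac{8 \cdot 81}{2} = 4 - 324 = -320$)
$\left(f - 115361\right) + H{\left(-425 \right)} = \left(-320 - 115361\right) - 431 = -115681 - 431 = -116112$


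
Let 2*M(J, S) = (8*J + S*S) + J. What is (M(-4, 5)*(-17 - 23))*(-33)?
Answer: -7260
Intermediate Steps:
M(J, S) = S²/2 + 9*J/2 (M(J, S) = ((8*J + S*S) + J)/2 = ((8*J + S²) + J)/2 = ((S² + 8*J) + J)/2 = (S² + 9*J)/2 = S²/2 + 9*J/2)
(M(-4, 5)*(-17 - 23))*(-33) = (((½)*5² + (9/2)*(-4))*(-17 - 23))*(-33) = (((½)*25 - 18)*(-40))*(-33) = ((25/2 - 18)*(-40))*(-33) = -11/2*(-40)*(-33) = 220*(-33) = -7260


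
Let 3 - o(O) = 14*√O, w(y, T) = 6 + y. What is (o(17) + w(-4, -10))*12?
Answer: 60 - 168*√17 ≈ -632.68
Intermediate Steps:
o(O) = 3 - 14*√O
(o(17) + w(-4, -10))*12 = ((3 - 14*√17) + (6 - 4))*12 = ((3 - 14*√17) + 2)*12 = (5 - 14*√17)*12 = 60 - 168*√17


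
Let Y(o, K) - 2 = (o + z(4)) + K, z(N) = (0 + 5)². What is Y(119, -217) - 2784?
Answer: -2855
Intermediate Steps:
z(N) = 25 (z(N) = 5² = 25)
Y(o, K) = 27 + K + o (Y(o, K) = 2 + ((o + 25) + K) = 2 + ((25 + o) + K) = 2 + (25 + K + o) = 27 + K + o)
Y(119, -217) - 2784 = (27 - 217 + 119) - 2784 = -71 - 2784 = -2855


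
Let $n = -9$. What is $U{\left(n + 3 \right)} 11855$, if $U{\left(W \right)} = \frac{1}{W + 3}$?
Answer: $- \frac{11855}{3} \approx -3951.7$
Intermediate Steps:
$U{\left(W \right)} = \frac{1}{3 + W}$
$U{\left(n + 3 \right)} 11855 = \frac{1}{3 + \left(-9 + 3\right)} 11855 = \frac{1}{3 - 6} \cdot 11855 = \frac{1}{-3} \cdot 11855 = \left(- \frac{1}{3}\right) 11855 = - \frac{11855}{3}$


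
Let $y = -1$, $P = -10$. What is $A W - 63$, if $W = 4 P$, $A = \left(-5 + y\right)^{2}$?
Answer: $-1503$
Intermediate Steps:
$A = 36$ ($A = \left(-5 - 1\right)^{2} = \left(-6\right)^{2} = 36$)
$W = -40$ ($W = 4 \left(-10\right) = -40$)
$A W - 63 = 36 \left(-40\right) - 63 = -1440 - 63 = -1503$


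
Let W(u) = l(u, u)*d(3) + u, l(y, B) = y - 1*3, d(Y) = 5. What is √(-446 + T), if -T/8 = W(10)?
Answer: I*√806 ≈ 28.39*I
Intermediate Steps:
l(y, B) = -3 + y (l(y, B) = y - 3 = -3 + y)
W(u) = -15 + 6*u (W(u) = (-3 + u)*5 + u = (-15 + 5*u) + u = -15 + 6*u)
T = -360 (T = -8*(-15 + 6*10) = -8*(-15 + 60) = -8*45 = -360)
√(-446 + T) = √(-446 - 360) = √(-806) = I*√806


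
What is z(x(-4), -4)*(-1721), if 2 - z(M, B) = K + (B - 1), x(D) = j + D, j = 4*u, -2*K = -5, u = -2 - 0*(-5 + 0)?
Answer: -15489/2 ≈ -7744.5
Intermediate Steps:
u = -2 (u = -2 - 0*(-5) = -2 - 1*0 = -2 + 0 = -2)
K = 5/2 (K = -1/2*(-5) = 5/2 ≈ 2.5000)
j = -8 (j = 4*(-2) = -8)
x(D) = -8 + D
z(M, B) = 1/2 - B (z(M, B) = 2 - (5/2 + (B - 1)) = 2 - (5/2 + (-1 + B)) = 2 - (3/2 + B) = 2 + (-3/2 - B) = 1/2 - B)
z(x(-4), -4)*(-1721) = (1/2 - 1*(-4))*(-1721) = (1/2 + 4)*(-1721) = (9/2)*(-1721) = -15489/2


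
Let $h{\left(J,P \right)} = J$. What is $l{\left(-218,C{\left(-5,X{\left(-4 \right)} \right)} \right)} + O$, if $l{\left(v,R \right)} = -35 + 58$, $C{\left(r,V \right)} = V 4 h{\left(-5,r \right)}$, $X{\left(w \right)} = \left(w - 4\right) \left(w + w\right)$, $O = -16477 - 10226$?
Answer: $-26680$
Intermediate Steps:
$O = -26703$
$X{\left(w \right)} = 2 w \left(-4 + w\right)$ ($X{\left(w \right)} = \left(-4 + w\right) 2 w = 2 w \left(-4 + w\right)$)
$C{\left(r,V \right)} = - 20 V$ ($C{\left(r,V \right)} = V 4 \left(-5\right) = 4 V \left(-5\right) = - 20 V$)
$l{\left(v,R \right)} = 23$
$l{\left(-218,C{\left(-5,X{\left(-4 \right)} \right)} \right)} + O = 23 - 26703 = -26680$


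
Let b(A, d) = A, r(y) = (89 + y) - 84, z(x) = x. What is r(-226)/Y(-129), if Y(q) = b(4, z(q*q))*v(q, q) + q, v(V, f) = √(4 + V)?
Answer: 28509/18641 + 4420*I*√5/18641 ≈ 1.5294 + 0.5302*I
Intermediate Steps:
r(y) = 5 + y
Y(q) = q + 4*√(4 + q) (Y(q) = 4*√(4 + q) + q = q + 4*√(4 + q))
r(-226)/Y(-129) = (5 - 226)/(-129 + 4*√(4 - 129)) = -221/(-129 + 4*√(-125)) = -221/(-129 + 4*(5*I*√5)) = -221/(-129 + 20*I*√5)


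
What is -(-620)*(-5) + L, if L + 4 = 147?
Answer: -2957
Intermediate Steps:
L = 143 (L = -4 + 147 = 143)
-(-620)*(-5) + L = -(-620)*(-5) + 143 = -155*20 + 143 = -3100 + 143 = -2957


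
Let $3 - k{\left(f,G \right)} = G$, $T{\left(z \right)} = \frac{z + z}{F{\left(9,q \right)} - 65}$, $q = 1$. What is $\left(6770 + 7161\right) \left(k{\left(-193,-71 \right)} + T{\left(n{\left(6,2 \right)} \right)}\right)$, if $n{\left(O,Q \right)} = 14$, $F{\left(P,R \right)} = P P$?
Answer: $\frac{4221093}{4} \approx 1.0553 \cdot 10^{6}$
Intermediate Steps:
$F{\left(P,R \right)} = P^{2}$
$T{\left(z \right)} = \frac{z}{8}$ ($T{\left(z \right)} = \frac{z + z}{9^{2} - 65} = \frac{2 z}{81 - 65} = \frac{2 z}{16} = 2 z \frac{1}{16} = \frac{z}{8}$)
$k{\left(f,G \right)} = 3 - G$
$\left(6770 + 7161\right) \left(k{\left(-193,-71 \right)} + T{\left(n{\left(6,2 \right)} \right)}\right) = \left(6770 + 7161\right) \left(\left(3 - -71\right) + \frac{1}{8} \cdot 14\right) = 13931 \left(\left(3 + 71\right) + \frac{7}{4}\right) = 13931 \left(74 + \frac{7}{4}\right) = 13931 \cdot \frac{303}{4} = \frac{4221093}{4}$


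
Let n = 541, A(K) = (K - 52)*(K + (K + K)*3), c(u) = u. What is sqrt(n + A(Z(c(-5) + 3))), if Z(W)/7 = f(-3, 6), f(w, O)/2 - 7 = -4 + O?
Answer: sqrt(65809) ≈ 256.53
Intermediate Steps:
f(w, O) = 6 + 2*O (f(w, O) = 14 + 2*(-4 + O) = 14 + (-8 + 2*O) = 6 + 2*O)
Z(W) = 126 (Z(W) = 7*(6 + 2*6) = 7*(6 + 12) = 7*18 = 126)
A(K) = 7*K*(-52 + K) (A(K) = (-52 + K)*(K + (2*K)*3) = (-52 + K)*(K + 6*K) = (-52 + K)*(7*K) = 7*K*(-52 + K))
sqrt(n + A(Z(c(-5) + 3))) = sqrt(541 + 7*126*(-52 + 126)) = sqrt(541 + 7*126*74) = sqrt(541 + 65268) = sqrt(65809)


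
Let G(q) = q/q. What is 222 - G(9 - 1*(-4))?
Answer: 221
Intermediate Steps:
G(q) = 1
222 - G(9 - 1*(-4)) = 222 - 1*1 = 222 - 1 = 221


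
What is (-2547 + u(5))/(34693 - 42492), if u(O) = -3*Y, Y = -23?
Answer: 2478/7799 ≈ 0.31773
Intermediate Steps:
u(O) = 69 (u(O) = -3*(-23) = 69)
(-2547 + u(5))/(34693 - 42492) = (-2547 + 69)/(34693 - 42492) = -2478/(-7799) = -2478*(-1/7799) = 2478/7799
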